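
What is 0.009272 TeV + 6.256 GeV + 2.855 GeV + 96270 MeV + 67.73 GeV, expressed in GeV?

In GeV:
  0.009272 TeV = 0.009272e3 GeV = 9.272
  6.256 GeV → 6.256
  2.855 GeV → 2.855
  96270 MeV = 96270e-3 GeV = 96.27
  67.73 GeV → 67.73
Sum: 9.272 + 6.256 + 2.855 + 96.27 + 67.73 = 182.383

182.383 GeV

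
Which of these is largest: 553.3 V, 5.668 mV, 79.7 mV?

553.3 V = 553.3 V
5.668 mV = 0.005668 V
79.7 mV = 0.0797 V

553.3 V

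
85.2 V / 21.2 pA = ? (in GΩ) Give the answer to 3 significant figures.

(85.2) / (21.2 × 10^-12) = 4.0189 × 10^12 Ω

4020 GΩ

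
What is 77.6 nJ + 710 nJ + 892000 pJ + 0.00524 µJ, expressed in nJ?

In nJ:
  77.6 nJ → 77.6
  710 nJ → 710
  892000 pJ = 892000e-3 nJ = 892
  0.00524 µJ = 0.00524e3 nJ = 5.24
Sum: 77.6 + 710 + 892 + 5.24 = 1684.84

1684.84 nJ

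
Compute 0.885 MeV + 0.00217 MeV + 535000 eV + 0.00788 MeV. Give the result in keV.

1430.05 keV

In keV:
  0.885 MeV = 0.885 × 10³ keV = 885
  0.00217 MeV = 0.00217 × 10³ keV = 2.17
  535000 eV = 535000 × 10⁻³ keV = 535
  0.00788 MeV = 0.00788 × 10³ keV = 7.88
Sum: 885 + 2.17 + 535 + 7.88 = 1430.05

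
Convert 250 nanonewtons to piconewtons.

nano = 10⁻⁹, pico = 10⁻¹²; factor is 10³.
250 × 10³ = 250000

250000 piconewtons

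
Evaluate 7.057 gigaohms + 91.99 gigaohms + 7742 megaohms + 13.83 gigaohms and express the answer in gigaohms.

In gigaohms:
  7.057 gigaohms → 7.057
  91.99 gigaohms → 91.99
  7742 megaohms = 7742 × 10^-3 gigaohms = 7.742
  13.83 gigaohms → 13.83
Sum: 7.057 + 91.99 + 7.742 + 13.83 = 120.619

120.619 gigaohms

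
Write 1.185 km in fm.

1185000000000000000 fm

kilo = 1e3, femto = 1e-15; factor is 1e18.
1.185 × 1e18 = 1185000000000000000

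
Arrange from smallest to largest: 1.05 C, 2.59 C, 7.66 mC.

1.05 C = 1.05 C
2.59 C = 2.59 C
7.66 mC = 0.00766 C

7.66 mC < 1.05 C < 2.59 C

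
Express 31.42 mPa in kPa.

milli = 10⁻³, kilo = 10³; factor is 10⁻⁶.
31.42 × 10⁻⁶ = 0.00003142

0.00003142 kPa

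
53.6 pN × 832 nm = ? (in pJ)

0.0000445952 pJ

53.6e-12 × 832e-9 = 44595.2e-21 J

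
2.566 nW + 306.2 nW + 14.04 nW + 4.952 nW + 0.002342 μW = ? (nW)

330.1 nW

In nW:
  2.566 nW → 2.566
  306.2 nW → 306.2
  14.04 nW → 14.04
  4.952 nW → 4.952
  0.002342 μW = 0.002342 × 10³ nW = 2.342
Sum: 2.566 + 306.2 + 14.04 + 4.952 + 2.342 = 330.1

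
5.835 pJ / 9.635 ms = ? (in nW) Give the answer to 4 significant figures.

0.6056 nW

(5.835 × 10^-12) / (9.635 × 10^-3) = 0.605605 × 10^-9 W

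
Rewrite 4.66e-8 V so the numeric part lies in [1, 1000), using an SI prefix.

46.6 nV

= 46.6e-9 V; 1e-9 is nano.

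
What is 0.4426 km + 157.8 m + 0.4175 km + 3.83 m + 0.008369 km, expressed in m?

In m:
  0.4426 km = 0.4426 × 10^3 m = 442.6
  157.8 m → 157.8
  0.4175 km = 0.4175 × 10^3 m = 417.5
  3.83 m → 3.83
  0.008369 km = 0.008369 × 10^3 m = 8.369
Sum: 442.6 + 157.8 + 417.5 + 3.83 + 8.369 = 1030.099

1030.099 m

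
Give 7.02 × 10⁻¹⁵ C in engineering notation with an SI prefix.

= 7.02 × 10⁻¹⁵ C; 10⁻¹⁵ is femto.

7.02 fC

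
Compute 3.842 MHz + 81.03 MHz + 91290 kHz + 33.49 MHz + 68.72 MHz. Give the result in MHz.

In MHz:
  3.842 MHz → 3.842
  81.03 MHz → 81.03
  91290 kHz = 91290e-3 MHz = 91.29
  33.49 MHz → 33.49
  68.72 MHz → 68.72
Sum: 3.842 + 81.03 + 91.29 + 33.49 + 68.72 = 278.372

278.372 MHz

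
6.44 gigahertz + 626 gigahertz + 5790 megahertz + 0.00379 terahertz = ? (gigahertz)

In gigahertz:
  6.44 gigahertz → 6.44
  626 gigahertz → 626
  5790 megahertz = 5790 × 10^-3 gigahertz = 5.79
  0.00379 terahertz = 0.00379 × 10^3 gigahertz = 3.79
Sum: 6.44 + 626 + 5.79 + 3.79 = 642.02

642.02 gigahertz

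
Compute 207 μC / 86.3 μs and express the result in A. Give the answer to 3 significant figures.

2.40 A

(207 × 10^-6) / (86.3 × 10^-6) = 2.3986 A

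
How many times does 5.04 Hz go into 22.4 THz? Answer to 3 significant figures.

4440000000000

(22.4 × 10^12) / (5.04) = 4.444 × 10^12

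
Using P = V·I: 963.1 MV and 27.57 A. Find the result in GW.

963.1 × 10^6 × 27.57 = 26552.667 × 10^6 W

26.552667 GW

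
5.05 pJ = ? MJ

0.00000000000000000505 MJ

pico = 1e-12, mega = 1e6; factor is 1e-18.
5.05 × 1e-18 = 0.00000000000000000505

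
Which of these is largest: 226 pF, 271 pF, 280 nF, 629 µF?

629 µF

226 pF = 0.000000000226 F
271 pF = 0.000000000271 F
280 nF = 0.00000028 F
629 µF = 0.000629 F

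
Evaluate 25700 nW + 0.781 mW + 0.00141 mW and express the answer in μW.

In μW:
  25700 nW = 25700 × 10⁻³ μW = 25.7
  0.781 mW = 0.781 × 10³ μW = 781
  0.00141 mW = 0.00141 × 10³ μW = 1.41
Sum: 25.7 + 781 + 1.41 = 808.11

808.11 μW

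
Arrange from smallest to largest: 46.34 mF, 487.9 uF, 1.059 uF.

1.059 uF < 487.9 uF < 46.34 mF

46.34 mF = 0.04634 F
487.9 uF = 0.0004879 F
1.059 uF = 0.000001059 F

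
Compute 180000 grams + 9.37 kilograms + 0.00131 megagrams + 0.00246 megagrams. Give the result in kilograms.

In kilograms:
  180000 grams = 180000e-3 kilograms = 180
  9.37 kilograms → 9.37
  0.00131 megagrams = 0.00131e3 kilograms = 1.31
  0.00246 megagrams = 0.00246e3 kilograms = 2.46
Sum: 180 + 9.37 + 1.31 + 2.46 = 193.14

193.14 kilograms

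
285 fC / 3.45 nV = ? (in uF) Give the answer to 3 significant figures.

(285 × 10^-15) / (3.45 × 10^-9) = 82.609 × 10^-6 F

82.6 uF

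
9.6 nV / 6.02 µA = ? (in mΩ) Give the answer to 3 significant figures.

1.59 mΩ

(9.6 × 10⁻⁹) / (6.02 × 10⁻⁶) = 1.5947 × 10⁻³ Ω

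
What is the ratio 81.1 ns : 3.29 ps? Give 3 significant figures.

24700

(81.1 × 10^-9) / (3.29 × 10^-12) = 24.65 × 10^3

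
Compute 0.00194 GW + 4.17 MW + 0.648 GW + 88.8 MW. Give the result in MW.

742.91 MW

In MW:
  0.00194 GW = 0.00194e3 MW = 1.94
  4.17 MW → 4.17
  0.648 GW = 0.648e3 MW = 648
  88.8 MW → 88.8
Sum: 1.94 + 4.17 + 648 + 88.8 = 742.91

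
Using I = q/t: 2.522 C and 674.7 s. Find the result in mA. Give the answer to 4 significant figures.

(2.522) / (674.7) = 0.00373796 A

3.738 mA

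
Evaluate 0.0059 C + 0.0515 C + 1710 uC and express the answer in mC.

59.11 mC

In mC:
  0.0059 C = 0.0059 × 10^3 mC = 5.9
  0.0515 C = 0.0515 × 10^3 mC = 51.5
  1710 uC = 1710 × 10^-3 mC = 1.71
Sum: 5.9 + 51.5 + 1.71 = 59.11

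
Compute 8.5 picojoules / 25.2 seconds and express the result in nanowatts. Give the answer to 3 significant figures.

0.000337 nanowatts

(8.5 × 10^-12) / (25.2) = 0.3373 × 10^-12 W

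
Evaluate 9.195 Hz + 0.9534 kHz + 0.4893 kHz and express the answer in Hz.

In Hz:
  9.195 Hz → 9.195
  0.9534 kHz = 0.9534 × 10^3 Hz = 953.4
  0.4893 kHz = 0.4893 × 10^3 Hz = 489.3
Sum: 9.195 + 953.4 + 489.3 = 1451.895

1451.895 Hz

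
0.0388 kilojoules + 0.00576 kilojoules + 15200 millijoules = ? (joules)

In joules:
  0.0388 kilojoules = 0.0388e3 joules = 38.8
  0.00576 kilojoules = 0.00576e3 joules = 5.76
  15200 millijoules = 15200e-3 joules = 15.2
Sum: 38.8 + 5.76 + 15.2 = 59.76

59.76 joules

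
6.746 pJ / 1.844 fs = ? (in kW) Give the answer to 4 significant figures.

(6.746 × 10^-12) / (1.844 × 10^-15) = 3.65835 × 10^3 W

3.658 kW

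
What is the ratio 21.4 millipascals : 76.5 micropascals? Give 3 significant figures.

280

(21.4 × 10^-3) / (76.5 × 10^-6) = 0.2797 × 10^3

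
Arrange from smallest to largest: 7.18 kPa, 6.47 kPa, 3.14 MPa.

7.18 kPa = 7180 Pa
6.47 kPa = 6470 Pa
3.14 MPa = 3140000 Pa

6.47 kPa < 7.18 kPa < 3.14 MPa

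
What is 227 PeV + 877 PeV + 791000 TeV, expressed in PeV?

In PeV:
  227 PeV → 227
  877 PeV → 877
  791000 TeV = 791000e-3 PeV = 791
Sum: 227 + 877 + 791 = 1895

1895 PeV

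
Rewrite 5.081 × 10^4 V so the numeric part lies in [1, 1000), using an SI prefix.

50.81 kV

= 50.81 × 10^3 V; 10^3 is kilo.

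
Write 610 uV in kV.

micro = 10^-6, kilo = 10^3; factor is 10^-9.
610 × 10^-9 = 0.00000061

0.00000061 kV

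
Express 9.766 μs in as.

9766000000000 as

micro = 10⁻⁶, atto = 10⁻¹⁸; factor is 10¹².
9.766 × 10¹² = 9766000000000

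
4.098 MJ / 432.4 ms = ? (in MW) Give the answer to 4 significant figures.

9.477 MW

(4.098 × 10⁶) / (432.4 × 10⁻³) = 0.00947734 × 10⁹ W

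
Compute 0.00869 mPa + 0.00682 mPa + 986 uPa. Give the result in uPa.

In uPa:
  0.00869 mPa = 0.00869 × 10^3 uPa = 8.69
  0.00682 mPa = 0.00682 × 10^3 uPa = 6.82
  986 uPa → 986
Sum: 8.69 + 6.82 + 986 = 1001.51

1001.51 uPa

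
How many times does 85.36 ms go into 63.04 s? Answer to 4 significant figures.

(63.04) / (85.36 × 10^-3) = 0.73852 × 10^3

738.5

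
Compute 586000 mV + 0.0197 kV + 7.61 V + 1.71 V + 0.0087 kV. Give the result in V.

In V:
  586000 mV = 586000e-3 V = 586
  0.0197 kV = 0.0197e3 V = 19.7
  7.61 V → 7.61
  1.71 V → 1.71
  0.0087 kV = 0.0087e3 V = 8.7
Sum: 586 + 19.7 + 7.61 + 1.71 + 8.7 = 623.72

623.72 V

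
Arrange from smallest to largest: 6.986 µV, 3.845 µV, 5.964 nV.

5.964 nV < 3.845 µV < 6.986 µV

6.986 µV = 0.000006986 V
3.845 µV = 0.000003845 V
5.964 nV = 0.000000005964 V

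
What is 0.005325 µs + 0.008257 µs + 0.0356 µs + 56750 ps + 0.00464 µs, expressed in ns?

110.572 ns

In ns:
  0.005325 µs = 0.005325 × 10³ ns = 5.325
  0.008257 µs = 0.008257 × 10³ ns = 8.257
  0.0356 µs = 0.0356 × 10³ ns = 35.6
  56750 ps = 56750 × 10⁻³ ns = 56.75
  0.00464 µs = 0.00464 × 10³ ns = 4.64
Sum: 5.325 + 8.257 + 35.6 + 56.75 + 4.64 = 110.572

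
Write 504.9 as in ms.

atto = 10⁻¹⁸, milli = 10⁻³; factor is 10⁻¹⁵.
504.9 × 10⁻¹⁵ = 0.0000000000005049

0.0000000000005049 ms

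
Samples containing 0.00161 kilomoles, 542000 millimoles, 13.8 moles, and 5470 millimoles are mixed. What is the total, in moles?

562.88 moles

In moles:
  0.00161 kilomoles = 0.00161e3 moles = 1.61
  542000 millimoles = 542000e-3 moles = 542
  13.8 moles → 13.8
  5470 millimoles = 5470e-3 moles = 5.47
Sum: 1.61 + 542 + 13.8 + 5.47 = 562.88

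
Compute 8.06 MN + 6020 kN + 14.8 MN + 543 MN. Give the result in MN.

571.88 MN

In MN:
  8.06 MN → 8.06
  6020 kN = 6020 × 10^-3 MN = 6.02
  14.8 MN → 14.8
  543 MN → 543
Sum: 8.06 + 6.02 + 14.8 + 543 = 571.88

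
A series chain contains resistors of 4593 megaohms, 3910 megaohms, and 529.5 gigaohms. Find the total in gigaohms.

538.003 gigaohms

In gigaohms:
  4593 megaohms = 4593 × 10⁻³ gigaohms = 4.593
  3910 megaohms = 3910 × 10⁻³ gigaohms = 3.91
  529.5 gigaohms → 529.5
Sum: 4.593 + 3.91 + 529.5 = 538.003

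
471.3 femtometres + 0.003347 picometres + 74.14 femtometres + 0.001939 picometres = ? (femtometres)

In femtometres:
  471.3 femtometres → 471.3
  0.003347 picometres = 0.003347 × 10^3 femtometres = 3.347
  74.14 femtometres → 74.14
  0.001939 picometres = 0.001939 × 10^3 femtometres = 1.939
Sum: 471.3 + 3.347 + 74.14 + 1.939 = 550.726

550.726 femtometres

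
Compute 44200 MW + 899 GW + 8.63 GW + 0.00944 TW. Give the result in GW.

In GW:
  44200 MW = 44200 × 10⁻³ GW = 44.2
  899 GW → 899
  8.63 GW → 8.63
  0.00944 TW = 0.00944 × 10³ GW = 9.44
Sum: 44.2 + 899 + 8.63 + 9.44 = 961.27

961.27 GW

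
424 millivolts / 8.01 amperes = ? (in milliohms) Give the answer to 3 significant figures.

(424e-3) / (8.01) = 52.934e-3 Ω

52.9 milliohms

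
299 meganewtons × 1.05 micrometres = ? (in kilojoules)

299e6 × 1.05e-6 = 313.95 J

0.31395 kilojoules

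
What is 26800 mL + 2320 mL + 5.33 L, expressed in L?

34.45 L

In L:
  26800 mL = 26800e-3 L = 26.8
  2320 mL = 2320e-3 L = 2.32
  5.33 L → 5.33
Sum: 26.8 + 2.32 + 5.33 = 34.45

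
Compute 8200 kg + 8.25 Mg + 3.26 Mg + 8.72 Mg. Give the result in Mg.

In Mg:
  8200 kg = 8200e-3 Mg = 8.2
  8.25 Mg → 8.25
  3.26 Mg → 3.26
  8.72 Mg → 8.72
Sum: 8.2 + 8.25 + 3.26 + 8.72 = 28.43

28.43 Mg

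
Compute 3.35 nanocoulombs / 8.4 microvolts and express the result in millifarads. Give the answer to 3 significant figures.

(3.35e-9) / (8.4e-6) = 0.39881e-3 F

0.399 millifarads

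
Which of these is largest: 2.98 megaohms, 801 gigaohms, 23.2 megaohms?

801 gigaohms

2.98 megaohms = 2980000 ohms
801 gigaohms = 801000000000 ohms
23.2 megaohms = 23200000 ohms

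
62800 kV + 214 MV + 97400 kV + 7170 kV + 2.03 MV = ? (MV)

383.4 MV

In MV:
  62800 kV = 62800 × 10⁻³ MV = 62.8
  214 MV → 214
  97400 kV = 97400 × 10⁻³ MV = 97.4
  7170 kV = 7170 × 10⁻³ MV = 7.17
  2.03 MV → 2.03
Sum: 62.8 + 214 + 97.4 + 7.17 + 2.03 = 383.4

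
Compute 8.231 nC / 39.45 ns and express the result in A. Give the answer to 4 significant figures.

(8.231 × 10⁻⁹) / (39.45 × 10⁻⁹) = 0.208644 A

0.2086 A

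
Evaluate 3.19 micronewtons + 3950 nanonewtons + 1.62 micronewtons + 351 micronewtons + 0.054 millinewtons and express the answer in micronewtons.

In micronewtons:
  3.19 micronewtons → 3.19
  3950 nanonewtons = 3950 × 10^-3 micronewtons = 3.95
  1.62 micronewtons → 1.62
  351 micronewtons → 351
  0.054 millinewtons = 0.054 × 10^3 micronewtons = 54
Sum: 3.19 + 3.95 + 1.62 + 351 + 54 = 413.76

413.76 micronewtons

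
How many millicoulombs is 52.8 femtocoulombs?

0.0000000000528 millicoulombs

femto = 10^-15, milli = 10^-3; factor is 10^-12.
52.8 × 10^-12 = 0.0000000000528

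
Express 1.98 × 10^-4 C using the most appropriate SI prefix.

= 198 × 10^-6 C; 10^-6 is micro.

198 µC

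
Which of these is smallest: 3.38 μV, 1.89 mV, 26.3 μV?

3.38 μV

3.38 μV = 0.00000338 V
1.89 mV = 0.00189 V
26.3 μV = 0.0000263 V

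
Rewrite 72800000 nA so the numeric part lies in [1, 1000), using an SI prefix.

= 72.8e-3 A; 1e-3 is milli.

72.8 mA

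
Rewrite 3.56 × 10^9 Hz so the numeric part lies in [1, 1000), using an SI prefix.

3.56 GHz

= 3.56 × 10^9 Hz; 10^9 is giga.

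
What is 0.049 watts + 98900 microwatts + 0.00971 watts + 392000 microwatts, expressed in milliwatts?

549.61 milliwatts

In milliwatts:
  0.049 watts = 0.049e3 milliwatts = 49
  98900 microwatts = 98900e-3 milliwatts = 98.9
  0.00971 watts = 0.00971e3 milliwatts = 9.71
  392000 microwatts = 392000e-3 milliwatts = 392
Sum: 49 + 98.9 + 9.71 + 392 = 549.61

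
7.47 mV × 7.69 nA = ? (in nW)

0.0574443 nW

7.47 × 10^-3 × 7.69 × 10^-9 = 57.4443 × 10^-12 W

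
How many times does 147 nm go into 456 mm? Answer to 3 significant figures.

3100000

(456 × 10⁻³) / (147 × 10⁻⁹) = 3.102 × 10⁶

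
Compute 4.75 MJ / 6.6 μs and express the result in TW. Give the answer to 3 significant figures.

0.720 TW

(4.75 × 10^6) / (6.6 × 10^-6) = 0.7197 × 10^12 W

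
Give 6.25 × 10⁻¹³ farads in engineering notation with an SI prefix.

625 femtofarads

= 625 × 10⁻¹⁵ farads; 10⁻¹⁵ is femto.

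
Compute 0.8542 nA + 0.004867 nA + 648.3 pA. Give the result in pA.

In pA:
  0.8542 nA = 0.8542 × 10³ pA = 854.2
  0.004867 nA = 0.004867 × 10³ pA = 4.867
  648.3 pA → 648.3
Sum: 854.2 + 4.867 + 648.3 = 1507.367

1507.367 pA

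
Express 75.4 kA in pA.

75400000000000000 pA

kilo = 10³, pico = 10⁻¹²; factor is 10¹⁵.
75.4 × 10¹⁵ = 75400000000000000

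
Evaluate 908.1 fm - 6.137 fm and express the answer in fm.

901.963 fm

In fm:
  908.1 fm → 908.1
  6.137 fm → 6.137
Difference: 908.1 - 6.137 = 901.963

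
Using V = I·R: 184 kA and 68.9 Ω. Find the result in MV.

12.6776 MV

184 × 10^3 × 68.9 = 12677.6 × 10^3 V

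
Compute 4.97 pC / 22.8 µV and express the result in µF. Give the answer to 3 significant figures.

(4.97 × 10⁻¹²) / (22.8 × 10⁻⁶) = 0.21798 × 10⁻⁶ F

0.218 µF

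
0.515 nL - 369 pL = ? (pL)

146 pL

In pL:
  0.515 nL = 0.515 × 10^3 pL = 515
  369 pL → 369
Difference: 515 - 369 = 146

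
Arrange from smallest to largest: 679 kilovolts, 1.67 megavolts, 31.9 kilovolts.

31.9 kilovolts < 679 kilovolts < 1.67 megavolts

679 kilovolts = 679000 volts
1.67 megavolts = 1670000 volts
31.9 kilovolts = 31900 volts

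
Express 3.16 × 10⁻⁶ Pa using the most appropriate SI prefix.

= 3.16 × 10⁻⁶ Pa; 10⁻⁶ is micro.

3.16 uPa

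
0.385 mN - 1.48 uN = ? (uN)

383.52 uN

In uN:
  0.385 mN = 0.385 × 10³ uN = 385
  1.48 uN → 1.48
Difference: 385 - 1.48 = 383.52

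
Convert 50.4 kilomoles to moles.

50400 moles

kilo = 10^3, (no prefix) = 10^0; factor is 10^3.
50.4 × 10^3 = 50400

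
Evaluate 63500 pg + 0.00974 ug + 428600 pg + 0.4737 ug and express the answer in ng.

975.54 ng

In ng:
  63500 pg = 63500 × 10^-3 ng = 63.5
  0.00974 ug = 0.00974 × 10^3 ng = 9.74
  428600 pg = 428600 × 10^-3 ng = 428.6
  0.4737 ug = 0.4737 × 10^3 ng = 473.7
Sum: 63.5 + 9.74 + 428.6 + 473.7 = 975.54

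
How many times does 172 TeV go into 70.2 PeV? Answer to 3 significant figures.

408

(70.2 × 10^15) / (172 × 10^12) = 0.4081 × 10^3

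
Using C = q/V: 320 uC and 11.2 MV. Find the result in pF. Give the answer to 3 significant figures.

28.6 pF

(320 × 10^-6) / (11.2 × 10^6) = 28.571 × 10^-12 F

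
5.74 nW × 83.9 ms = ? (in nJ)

5.74e-9 × 83.9e-3 = 481.586e-12 J

0.481586 nJ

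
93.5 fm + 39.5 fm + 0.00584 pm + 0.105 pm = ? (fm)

In fm:
  93.5 fm → 93.5
  39.5 fm → 39.5
  0.00584 pm = 0.00584 × 10³ fm = 5.84
  0.105 pm = 0.105 × 10³ fm = 105
Sum: 93.5 + 39.5 + 5.84 + 105 = 243.84

243.84 fm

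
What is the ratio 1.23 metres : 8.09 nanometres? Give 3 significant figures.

152000000

(1.23) / (8.09 × 10⁻⁹) = 0.152 × 10⁹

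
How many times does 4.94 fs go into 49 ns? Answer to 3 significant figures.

(49 × 10^-9) / (4.94 × 10^-15) = 9.919 × 10^6

9920000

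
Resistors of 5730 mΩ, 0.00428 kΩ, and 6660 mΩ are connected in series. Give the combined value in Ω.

In Ω:
  5730 mΩ = 5730 × 10⁻³ Ω = 5.73
  0.00428 kΩ = 0.00428 × 10³ Ω = 4.28
  6660 mΩ = 6660 × 10⁻³ Ω = 6.66
Sum: 5.73 + 4.28 + 6.66 = 16.67

16.67 Ω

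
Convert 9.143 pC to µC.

pico = 10⁻¹², micro = 10⁻⁶; factor is 10⁻⁶.
9.143 × 10⁻⁶ = 0.000009143

0.000009143 µC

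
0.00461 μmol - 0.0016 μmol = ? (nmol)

In nmol:
  0.00461 μmol = 0.00461 × 10³ nmol = 4.61
  0.0016 μmol = 0.0016 × 10³ nmol = 1.6
Difference: 4.61 - 1.6 = 3.01

3.01 nmol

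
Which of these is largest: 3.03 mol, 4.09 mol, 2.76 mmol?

3.03 mol = 3.03 mol
4.09 mol = 4.09 mol
2.76 mmol = 0.00276 mol

4.09 mol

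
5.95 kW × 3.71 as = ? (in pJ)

0.0220745 pJ

5.95 × 10³ × 3.71 × 10⁻¹⁸ = 22.0745 × 10⁻¹⁵ J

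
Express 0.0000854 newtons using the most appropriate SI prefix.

85.4 micronewtons

= 85.4e-6 newtons; 1e-6 is micro.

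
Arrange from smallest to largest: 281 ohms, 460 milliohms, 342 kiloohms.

460 milliohms < 281 ohms < 342 kiloohms

281 ohms = 281 ohms
460 milliohms = 0.46 ohms
342 kiloohms = 342000 ohms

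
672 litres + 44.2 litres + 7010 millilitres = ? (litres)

723.21 litres

In litres:
  672 litres → 672
  44.2 litres → 44.2
  7010 millilitres = 7010 × 10⁻³ litres = 7.01
Sum: 672 + 44.2 + 7.01 = 723.21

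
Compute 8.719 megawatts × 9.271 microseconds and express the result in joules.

8.719 × 10^6 × 9.271 × 10^-6 = 80.833849 J

80.833849 joules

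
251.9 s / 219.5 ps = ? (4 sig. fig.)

(251.9) / (219.5e-12) = 1.1476e12

1148000000000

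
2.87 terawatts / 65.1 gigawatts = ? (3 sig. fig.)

(2.87 × 10^12) / (65.1 × 10^9) = 0.04409 × 10^3

44.1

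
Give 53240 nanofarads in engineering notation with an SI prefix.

= 53.24 × 10⁻⁶ farads; 10⁻⁶ is micro.

53.24 microfarads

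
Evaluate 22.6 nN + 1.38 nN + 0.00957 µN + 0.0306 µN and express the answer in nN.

64.15 nN

In nN:
  22.6 nN → 22.6
  1.38 nN → 1.38
  0.00957 µN = 0.00957e3 nN = 9.57
  0.0306 µN = 0.0306e3 nN = 30.6
Sum: 22.6 + 1.38 + 9.57 + 30.6 = 64.15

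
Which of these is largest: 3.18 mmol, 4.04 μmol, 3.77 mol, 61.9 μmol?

3.18 mmol = 0.00318 mol
4.04 μmol = 0.00000404 mol
3.77 mol = 3.77 mol
61.9 μmol = 0.0000619 mol

3.77 mol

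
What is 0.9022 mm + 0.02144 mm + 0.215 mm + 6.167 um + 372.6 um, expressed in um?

1517.407 um

In um:
  0.9022 mm = 0.9022 × 10^3 um = 902.2
  0.02144 mm = 0.02144 × 10^3 um = 21.44
  0.215 mm = 0.215 × 10^3 um = 215
  6.167 um → 6.167
  372.6 um → 372.6
Sum: 902.2 + 21.44 + 215 + 6.167 + 372.6 = 1517.407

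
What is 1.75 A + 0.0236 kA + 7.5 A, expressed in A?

In A:
  1.75 A → 1.75
  0.0236 kA = 0.0236 × 10^3 A = 23.6
  7.5 A → 7.5
Sum: 1.75 + 23.6 + 7.5 = 32.85

32.85 A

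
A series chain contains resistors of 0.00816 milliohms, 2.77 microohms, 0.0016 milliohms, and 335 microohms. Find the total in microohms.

347.53 microohms

In microohms:
  0.00816 milliohms = 0.00816e3 microohms = 8.16
  2.77 microohms → 2.77
  0.0016 milliohms = 0.0016e3 microohms = 1.6
  335 microohms → 335
Sum: 8.16 + 2.77 + 1.6 + 335 = 347.53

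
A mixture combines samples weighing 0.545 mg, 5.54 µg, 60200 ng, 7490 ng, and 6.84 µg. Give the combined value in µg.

In µg:
  0.545 mg = 0.545e3 µg = 545
  5.54 µg → 5.54
  60200 ng = 60200e-3 µg = 60.2
  7490 ng = 7490e-3 µg = 7.49
  6.84 µg → 6.84
Sum: 545 + 5.54 + 60.2 + 7.49 + 6.84 = 625.07

625.07 µg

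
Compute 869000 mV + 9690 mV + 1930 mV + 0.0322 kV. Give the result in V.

In V:
  869000 mV = 869000e-3 V = 869
  9690 mV = 9690e-3 V = 9.69
  1930 mV = 1930e-3 V = 1.93
  0.0322 kV = 0.0322e3 V = 32.2
Sum: 869 + 9.69 + 1.93 + 32.2 = 912.82

912.82 V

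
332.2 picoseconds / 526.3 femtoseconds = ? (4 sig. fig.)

631.2

(332.2 × 10^-12) / (526.3 × 10^-15) = 0.6312 × 10^3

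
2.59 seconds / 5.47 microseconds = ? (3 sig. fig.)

(2.59) / (5.47e-6) = 0.4735e6

473000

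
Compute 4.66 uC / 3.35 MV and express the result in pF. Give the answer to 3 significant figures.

1.39 pF

(4.66 × 10^-6) / (3.35 × 10^6) = 1.391 × 10^-12 F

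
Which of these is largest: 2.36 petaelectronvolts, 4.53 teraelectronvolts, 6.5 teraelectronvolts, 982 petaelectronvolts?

982 petaelectronvolts

2.36 petaelectronvolts = 2360000000000000 electronvolts
4.53 teraelectronvolts = 4530000000000 electronvolts
6.5 teraelectronvolts = 6500000000000 electronvolts
982 petaelectronvolts = 982000000000000000 electronvolts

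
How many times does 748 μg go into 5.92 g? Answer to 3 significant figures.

7910

(5.92) / (748 × 10^-6) = 0.007914 × 10^6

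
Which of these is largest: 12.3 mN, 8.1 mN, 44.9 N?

12.3 mN = 0.0123 N
8.1 mN = 0.0081 N
44.9 N = 44.9 N

44.9 N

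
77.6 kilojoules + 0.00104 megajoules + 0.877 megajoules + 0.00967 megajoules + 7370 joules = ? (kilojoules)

In kilojoules:
  77.6 kilojoules → 77.6
  0.00104 megajoules = 0.00104 × 10^3 kilojoules = 1.04
  0.877 megajoules = 0.877 × 10^3 kilojoules = 877
  0.00967 megajoules = 0.00967 × 10^3 kilojoules = 9.67
  7370 joules = 7370 × 10^-3 kilojoules = 7.37
Sum: 77.6 + 1.04 + 877 + 9.67 + 7.37 = 972.68

972.68 kilojoules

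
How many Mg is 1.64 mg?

0.00000000164 Mg

milli = 1e-3, mega = 1e6; factor is 1e-9.
1.64 × 1e-9 = 0.00000000164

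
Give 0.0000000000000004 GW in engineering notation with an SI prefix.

= 400e-9 W; 1e-9 is nano.

400 nW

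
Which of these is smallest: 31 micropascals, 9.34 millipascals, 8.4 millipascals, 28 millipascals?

31 micropascals

31 micropascals = 0.000031 pascals
9.34 millipascals = 0.00934 pascals
8.4 millipascals = 0.0084 pascals
28 millipascals = 0.028 pascals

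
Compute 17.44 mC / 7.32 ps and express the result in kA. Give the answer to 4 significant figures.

2383000 kA

(17.44e-3) / (7.32e-12) = 2.38251e9 A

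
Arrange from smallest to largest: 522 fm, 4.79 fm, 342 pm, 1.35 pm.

4.79 fm < 522 fm < 1.35 pm < 342 pm

522 fm = 0.000000000000522 m
4.79 fm = 0.00000000000000479 m
342 pm = 0.000000000342 m
1.35 pm = 0.00000000000135 m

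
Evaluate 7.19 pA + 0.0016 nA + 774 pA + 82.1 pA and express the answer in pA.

864.89 pA

In pA:
  7.19 pA → 7.19
  0.0016 nA = 0.0016e3 pA = 1.6
  774 pA → 774
  82.1 pA → 82.1
Sum: 7.19 + 1.6 + 774 + 82.1 = 864.89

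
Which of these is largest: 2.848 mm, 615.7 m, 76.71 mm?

615.7 m

2.848 mm = 0.002848 m
615.7 m = 615.7 m
76.71 mm = 0.07671 m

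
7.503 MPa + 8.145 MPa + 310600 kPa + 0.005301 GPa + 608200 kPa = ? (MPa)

In MPa:
  7.503 MPa → 7.503
  8.145 MPa → 8.145
  310600 kPa = 310600e-3 MPa = 310.6
  0.005301 GPa = 0.005301e3 MPa = 5.301
  608200 kPa = 608200e-3 MPa = 608.2
Sum: 7.503 + 8.145 + 310.6 + 5.301 + 608.2 = 939.749

939.749 MPa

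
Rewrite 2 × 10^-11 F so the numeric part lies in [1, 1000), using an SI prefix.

= 20 × 10^-12 F; 10^-12 is pico.

20 pF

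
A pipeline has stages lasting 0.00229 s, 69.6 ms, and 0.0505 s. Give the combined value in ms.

In ms:
  0.00229 s = 0.00229e3 ms = 2.29
  69.6 ms → 69.6
  0.0505 s = 0.0505e3 ms = 50.5
Sum: 2.29 + 69.6 + 50.5 = 122.39

122.39 ms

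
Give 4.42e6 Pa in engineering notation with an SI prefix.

= 4.42e6 Pa; 1e6 is mega.

4.42 MPa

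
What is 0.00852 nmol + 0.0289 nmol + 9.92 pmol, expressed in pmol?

In pmol:
  0.00852 nmol = 0.00852 × 10³ pmol = 8.52
  0.0289 nmol = 0.0289 × 10³ pmol = 28.9
  9.92 pmol → 9.92
Sum: 8.52 + 28.9 + 9.92 = 47.34

47.34 pmol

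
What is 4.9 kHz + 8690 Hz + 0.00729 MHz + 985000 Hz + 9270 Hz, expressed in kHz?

In kHz:
  4.9 kHz → 4.9
  8690 Hz = 8690 × 10^-3 kHz = 8.69
  0.00729 MHz = 0.00729 × 10^3 kHz = 7.29
  985000 Hz = 985000 × 10^-3 kHz = 985
  9270 Hz = 9270 × 10^-3 kHz = 9.27
Sum: 4.9 + 8.69 + 7.29 + 985 + 9.27 = 1015.15

1015.15 kHz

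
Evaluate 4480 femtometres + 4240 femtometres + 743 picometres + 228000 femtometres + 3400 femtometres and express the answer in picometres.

In picometres:
  4480 femtometres = 4480e-3 picometres = 4.48
  4240 femtometres = 4240e-3 picometres = 4.24
  743 picometres → 743
  228000 femtometres = 228000e-3 picometres = 228
  3400 femtometres = 3400e-3 picometres = 3.4
Sum: 4.48 + 4.24 + 743 + 228 + 3.4 = 983.12

983.12 picometres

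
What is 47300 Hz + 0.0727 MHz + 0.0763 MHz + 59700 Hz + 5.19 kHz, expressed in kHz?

261.19 kHz

In kHz:
  47300 Hz = 47300e-3 kHz = 47.3
  0.0727 MHz = 0.0727e3 kHz = 72.7
  0.0763 MHz = 0.0763e3 kHz = 76.3
  59700 Hz = 59700e-3 kHz = 59.7
  5.19 kHz → 5.19
Sum: 47.3 + 72.7 + 76.3 + 59.7 + 5.19 = 261.19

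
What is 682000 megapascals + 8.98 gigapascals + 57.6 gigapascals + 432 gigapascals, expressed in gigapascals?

In gigapascals:
  682000 megapascals = 682000e-3 gigapascals = 682
  8.98 gigapascals → 8.98
  57.6 gigapascals → 57.6
  432 gigapascals → 432
Sum: 682 + 8.98 + 57.6 + 432 = 1180.58

1180.58 gigapascals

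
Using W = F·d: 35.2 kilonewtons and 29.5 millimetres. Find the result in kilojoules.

1.0384 kilojoules

35.2 × 10^3 × 29.5 × 10^-3 = 1038.4 J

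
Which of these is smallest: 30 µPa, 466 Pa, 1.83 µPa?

30 µPa = 0.00003 Pa
466 Pa = 466 Pa
1.83 µPa = 0.00000183 Pa

1.83 µPa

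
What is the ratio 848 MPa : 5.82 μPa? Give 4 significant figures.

145700000000000

(848 × 10^6) / (5.82 × 10^-6) = 145.7 × 10^12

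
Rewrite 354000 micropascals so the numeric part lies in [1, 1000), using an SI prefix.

354 millipascals

= 354e-3 pascals; 1e-3 is milli.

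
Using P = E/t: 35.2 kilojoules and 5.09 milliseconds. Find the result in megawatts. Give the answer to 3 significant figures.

(35.2 × 10^3) / (5.09 × 10^-3) = 6.9155 × 10^6 W

6.92 megawatts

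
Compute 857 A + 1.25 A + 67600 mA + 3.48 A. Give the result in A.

In A:
  857 A → 857
  1.25 A → 1.25
  67600 mA = 67600 × 10⁻³ A = 67.6
  3.48 A → 3.48
Sum: 857 + 1.25 + 67.6 + 3.48 = 929.33

929.33 A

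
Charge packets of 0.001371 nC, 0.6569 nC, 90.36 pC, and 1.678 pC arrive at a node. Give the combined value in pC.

In pC:
  0.001371 nC = 0.001371 × 10³ pC = 1.371
  0.6569 nC = 0.6569 × 10³ pC = 656.9
  90.36 pC → 90.36
  1.678 pC → 1.678
Sum: 1.371 + 656.9 + 90.36 + 1.678 = 750.309

750.309 pC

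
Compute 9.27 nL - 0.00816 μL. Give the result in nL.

In nL:
  9.27 nL → 9.27
  0.00816 μL = 0.00816 × 10³ nL = 8.16
Difference: 9.27 - 8.16 = 1.11

1.11 nL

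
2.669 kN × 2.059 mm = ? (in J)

2.669 × 10^3 × 2.059 × 10^-3 = 5.495471 J

5.495471 J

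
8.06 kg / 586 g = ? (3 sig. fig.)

(8.06 × 10^3) / (586) = 0.01375 × 10^3

13.8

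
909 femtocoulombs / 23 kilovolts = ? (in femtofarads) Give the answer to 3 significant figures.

(909e-15) / (23e3) = 39.522e-18 F

0.0395 femtofarads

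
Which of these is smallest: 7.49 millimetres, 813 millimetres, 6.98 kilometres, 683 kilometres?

7.49 millimetres = 0.00749 metres
813 millimetres = 0.813 metres
6.98 kilometres = 6980 metres
683 kilometres = 683000 metres

7.49 millimetres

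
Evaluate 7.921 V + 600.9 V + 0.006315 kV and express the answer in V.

615.136 V

In V:
  7.921 V → 7.921
  600.9 V → 600.9
  0.006315 kV = 0.006315 × 10^3 V = 6.315
Sum: 7.921 + 600.9 + 6.315 = 615.136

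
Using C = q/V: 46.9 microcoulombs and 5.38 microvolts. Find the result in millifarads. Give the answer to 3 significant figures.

(46.9e-6) / (5.38e-6) = 8.7175 F

8720 millifarads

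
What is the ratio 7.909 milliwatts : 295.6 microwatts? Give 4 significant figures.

26.76

(7.909e-3) / (295.6e-6) = 0.026756e3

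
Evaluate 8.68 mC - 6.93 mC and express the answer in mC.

In mC:
  8.68 mC → 8.68
  6.93 mC → 6.93
Difference: 8.68 - 6.93 = 1.75

1.75 mC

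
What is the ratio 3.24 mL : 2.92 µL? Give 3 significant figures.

(3.24e-3) / (2.92e-6) = 1.11e3

1110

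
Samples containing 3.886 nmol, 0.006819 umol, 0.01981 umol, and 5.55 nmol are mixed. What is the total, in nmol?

In nmol:
  3.886 nmol → 3.886
  0.006819 umol = 0.006819e3 nmol = 6.819
  0.01981 umol = 0.01981e3 nmol = 19.81
  5.55 nmol → 5.55
Sum: 3.886 + 6.819 + 19.81 + 5.55 = 36.065

36.065 nmol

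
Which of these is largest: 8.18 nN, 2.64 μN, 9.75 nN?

2.64 μN

8.18 nN = 0.00000000818 N
2.64 μN = 0.00000264 N
9.75 nN = 0.00000000975 N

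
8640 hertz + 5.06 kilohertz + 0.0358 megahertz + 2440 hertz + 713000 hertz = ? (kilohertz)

In kilohertz:
  8640 hertz = 8640 × 10^-3 kilohertz = 8.64
  5.06 kilohertz → 5.06
  0.0358 megahertz = 0.0358 × 10^3 kilohertz = 35.8
  2440 hertz = 2440 × 10^-3 kilohertz = 2.44
  713000 hertz = 713000 × 10^-3 kilohertz = 713
Sum: 8.64 + 5.06 + 35.8 + 2.44 + 713 = 764.94

764.94 kilohertz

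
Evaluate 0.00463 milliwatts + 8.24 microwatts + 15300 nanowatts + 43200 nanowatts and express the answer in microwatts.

71.37 microwatts

In microwatts:
  0.00463 milliwatts = 0.00463 × 10^3 microwatts = 4.63
  8.24 microwatts → 8.24
  15300 nanowatts = 15300 × 10^-3 microwatts = 15.3
  43200 nanowatts = 43200 × 10^-3 microwatts = 43.2
Sum: 4.63 + 8.24 + 15.3 + 43.2 = 71.37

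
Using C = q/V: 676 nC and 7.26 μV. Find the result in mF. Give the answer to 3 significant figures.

93.1 mF

(676 × 10^-9) / (7.26 × 10^-6) = 93.113 × 10^-3 F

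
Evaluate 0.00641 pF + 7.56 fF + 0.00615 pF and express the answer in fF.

In fF:
  0.00641 pF = 0.00641 × 10³ fF = 6.41
  7.56 fF → 7.56
  0.00615 pF = 0.00615 × 10³ fF = 6.15
Sum: 6.41 + 7.56 + 6.15 = 20.12

20.12 fF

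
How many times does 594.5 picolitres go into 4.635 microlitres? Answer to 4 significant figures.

7796

(4.635 × 10⁻⁶) / (594.5 × 10⁻¹²) = 0.0077965 × 10⁶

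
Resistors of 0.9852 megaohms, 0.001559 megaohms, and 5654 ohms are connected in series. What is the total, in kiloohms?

992.413 kiloohms

In kiloohms:
  0.9852 megaohms = 0.9852 × 10³ kiloohms = 985.2
  0.001559 megaohms = 0.001559 × 10³ kiloohms = 1.559
  5654 ohms = 5654 × 10⁻³ kiloohms = 5.654
Sum: 985.2 + 1.559 + 5.654 = 992.413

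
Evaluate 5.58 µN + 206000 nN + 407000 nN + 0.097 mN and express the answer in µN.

In µN:
  5.58 µN → 5.58
  206000 nN = 206000e-3 µN = 206
  407000 nN = 407000e-3 µN = 407
  0.097 mN = 0.097e3 µN = 97
Sum: 5.58 + 206 + 407 + 97 = 715.58

715.58 µN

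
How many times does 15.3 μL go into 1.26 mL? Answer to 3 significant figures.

(1.26e-3) / (15.3e-6) = 0.08235e3

82.4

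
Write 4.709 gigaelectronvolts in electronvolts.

4709000000 electronvolts

giga = 10^9, (no prefix) = 10^0; factor is 10^9.
4.709 × 10^9 = 4709000000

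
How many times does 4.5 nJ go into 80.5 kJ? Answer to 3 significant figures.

(80.5 × 10^3) / (4.5 × 10^-9) = 17.89 × 10^12

17900000000000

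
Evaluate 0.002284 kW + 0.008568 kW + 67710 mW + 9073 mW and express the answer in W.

87.635 W

In W:
  0.002284 kW = 0.002284e3 W = 2.284
  0.008568 kW = 0.008568e3 W = 8.568
  67710 mW = 67710e-3 W = 67.71
  9073 mW = 9073e-3 W = 9.073
Sum: 2.284 + 8.568 + 67.71 + 9.073 = 87.635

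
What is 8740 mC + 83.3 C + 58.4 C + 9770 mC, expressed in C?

In C:
  8740 mC = 8740e-3 C = 8.74
  83.3 C → 83.3
  58.4 C → 58.4
  9770 mC = 9770e-3 C = 9.77
Sum: 8.74 + 83.3 + 58.4 + 9.77 = 160.21

160.21 C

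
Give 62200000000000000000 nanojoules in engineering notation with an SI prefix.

62.2 gigajoules

= 62.2e9 joules; 1e9 is giga.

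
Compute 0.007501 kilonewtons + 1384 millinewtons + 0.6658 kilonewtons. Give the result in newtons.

In newtons:
  0.007501 kilonewtons = 0.007501 × 10^3 newtons = 7.501
  1384 millinewtons = 1384 × 10^-3 newtons = 1.384
  0.6658 kilonewtons = 0.6658 × 10^3 newtons = 665.8
Sum: 7.501 + 1.384 + 665.8 = 674.685

674.685 newtons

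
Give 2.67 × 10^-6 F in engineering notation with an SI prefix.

2.67 µF

= 2.67 × 10^-6 F; 10^-6 is micro.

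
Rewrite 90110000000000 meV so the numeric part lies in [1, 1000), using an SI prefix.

= 90.11 × 10⁹ eV; 10⁹ is giga.

90.11 GeV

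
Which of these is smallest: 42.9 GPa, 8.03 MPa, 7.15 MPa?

7.15 MPa

42.9 GPa = 42900000000 Pa
8.03 MPa = 8030000 Pa
7.15 MPa = 7150000 Pa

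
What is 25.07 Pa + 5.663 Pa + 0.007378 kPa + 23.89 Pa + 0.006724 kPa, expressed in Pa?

68.725 Pa

In Pa:
  25.07 Pa → 25.07
  5.663 Pa → 5.663
  0.007378 kPa = 0.007378e3 Pa = 7.378
  23.89 Pa → 23.89
  0.006724 kPa = 0.006724e3 Pa = 6.724
Sum: 25.07 + 5.663 + 7.378 + 23.89 + 6.724 = 68.725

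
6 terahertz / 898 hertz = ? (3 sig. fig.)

6680000000

(6e12) / (898) = 0.006682e12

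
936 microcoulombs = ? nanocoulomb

936000 nanocoulombs

micro = 10^-6, nano = 10^-9; factor is 10^3.
936 × 10^3 = 936000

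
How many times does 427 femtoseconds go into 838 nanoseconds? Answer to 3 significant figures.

1960000

(838 × 10⁻⁹) / (427 × 10⁻¹⁵) = 1.963 × 10⁶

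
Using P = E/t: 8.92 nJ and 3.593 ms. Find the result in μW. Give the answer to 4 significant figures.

(8.92 × 10⁻⁹) / (3.593 × 10⁻³) = 2.48261 × 10⁻⁶ W

2.483 μW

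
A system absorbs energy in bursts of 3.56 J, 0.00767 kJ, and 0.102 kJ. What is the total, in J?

113.23 J

In J:
  3.56 J → 3.56
  0.00767 kJ = 0.00767 × 10³ J = 7.67
  0.102 kJ = 0.102 × 10³ J = 102
Sum: 3.56 + 7.67 + 102 = 113.23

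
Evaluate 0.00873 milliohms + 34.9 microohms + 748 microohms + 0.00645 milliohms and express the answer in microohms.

In microohms:
  0.00873 milliohms = 0.00873 × 10³ microohms = 8.73
  34.9 microohms → 34.9
  748 microohms → 748
  0.00645 milliohms = 0.00645 × 10³ microohms = 6.45
Sum: 8.73 + 34.9 + 748 + 6.45 = 798.08

798.08 microohms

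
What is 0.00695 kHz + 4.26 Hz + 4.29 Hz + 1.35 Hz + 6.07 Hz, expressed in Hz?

22.92 Hz

In Hz:
  0.00695 kHz = 0.00695 × 10³ Hz = 6.95
  4.26 Hz → 4.26
  4.29 Hz → 4.29
  1.35 Hz → 1.35
  6.07 Hz → 6.07
Sum: 6.95 + 4.26 + 4.29 + 1.35 + 6.07 = 22.92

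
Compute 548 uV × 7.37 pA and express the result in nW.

548 × 10⁻⁶ × 7.37 × 10⁻¹² = 4038.76 × 10⁻¹⁸ W

0.00000403876 nW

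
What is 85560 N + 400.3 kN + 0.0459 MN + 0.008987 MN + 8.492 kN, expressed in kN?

In kN:
  85560 N = 85560 × 10^-3 kN = 85.56
  400.3 kN → 400.3
  0.0459 MN = 0.0459 × 10^3 kN = 45.9
  0.008987 MN = 0.008987 × 10^3 kN = 8.987
  8.492 kN → 8.492
Sum: 85.56 + 400.3 + 45.9 + 8.987 + 8.492 = 549.239

549.239 kN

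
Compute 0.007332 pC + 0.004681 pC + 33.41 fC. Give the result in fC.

45.423 fC

In fC:
  0.007332 pC = 0.007332 × 10³ fC = 7.332
  0.004681 pC = 0.004681 × 10³ fC = 4.681
  33.41 fC → 33.41
Sum: 7.332 + 4.681 + 33.41 = 45.423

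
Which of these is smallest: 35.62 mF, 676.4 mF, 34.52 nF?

34.52 nF

35.62 mF = 0.03562 F
676.4 mF = 0.6764 F
34.52 nF = 0.00000003452 F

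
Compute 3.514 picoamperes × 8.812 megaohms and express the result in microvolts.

3.514 × 10⁻¹² × 8.812 × 10⁶ = 30.965368 × 10⁻⁶ V

30.965368 microvolts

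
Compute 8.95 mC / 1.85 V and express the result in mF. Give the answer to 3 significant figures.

(8.95 × 10^-3) / (1.85) = 4.8378 × 10^-3 F

4.84 mF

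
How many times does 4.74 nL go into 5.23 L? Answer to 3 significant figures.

(5.23) / (4.74 × 10⁻⁹) = 1.103 × 10⁹

1100000000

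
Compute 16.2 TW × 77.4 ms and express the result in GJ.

1253.88 GJ

16.2e12 × 77.4e-3 = 1253.88e9 J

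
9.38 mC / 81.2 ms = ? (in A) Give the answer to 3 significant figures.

0.116 A

(9.38e-3) / (81.2e-3) = 0.11552 A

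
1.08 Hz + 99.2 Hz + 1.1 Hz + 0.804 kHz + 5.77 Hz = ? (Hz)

In Hz:
  1.08 Hz → 1.08
  99.2 Hz → 99.2
  1.1 Hz → 1.1
  0.804 kHz = 0.804 × 10³ Hz = 804
  5.77 Hz → 5.77
Sum: 1.08 + 99.2 + 1.1 + 804 + 5.77 = 911.15

911.15 Hz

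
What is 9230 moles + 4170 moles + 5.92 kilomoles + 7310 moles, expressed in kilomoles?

26.63 kilomoles

In kilomoles:
  9230 moles = 9230 × 10⁻³ kilomoles = 9.23
  4170 moles = 4170 × 10⁻³ kilomoles = 4.17
  5.92 kilomoles → 5.92
  7310 moles = 7310 × 10⁻³ kilomoles = 7.31
Sum: 9.23 + 4.17 + 5.92 + 7.31 = 26.63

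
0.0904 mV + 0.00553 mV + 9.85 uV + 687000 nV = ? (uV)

792.78 uV

In uV:
  0.0904 mV = 0.0904 × 10³ uV = 90.4
  0.00553 mV = 0.00553 × 10³ uV = 5.53
  9.85 uV → 9.85
  687000 nV = 687000 × 10⁻³ uV = 687
Sum: 90.4 + 5.53 + 9.85 + 687 = 792.78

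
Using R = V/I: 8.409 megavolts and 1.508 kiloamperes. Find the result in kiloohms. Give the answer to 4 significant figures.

(8.409 × 10^6) / (1.508 × 10^3) = 5.57626 × 10^3 Ω

5.576 kiloohms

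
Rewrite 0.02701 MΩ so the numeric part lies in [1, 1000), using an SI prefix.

= 27.01e3 Ω; 1e3 is kilo.

27.01 kΩ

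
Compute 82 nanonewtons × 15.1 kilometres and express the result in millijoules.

82 × 10^-9 × 15.1 × 10^3 = 1238.2 × 10^-6 J

1.2382 millijoules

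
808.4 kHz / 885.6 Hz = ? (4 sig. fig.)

912.8

(808.4 × 10^3) / (885.6) = 0.91283 × 10^3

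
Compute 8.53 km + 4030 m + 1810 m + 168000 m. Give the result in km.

182.37 km

In km:
  8.53 km → 8.53
  4030 m = 4030 × 10^-3 km = 4.03
  1810 m = 1810 × 10^-3 km = 1.81
  168000 m = 168000 × 10^-3 km = 168
Sum: 8.53 + 4.03 + 1.81 + 168 = 182.37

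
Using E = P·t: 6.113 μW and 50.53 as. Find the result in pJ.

0.00000000030888989 pJ

6.113e-6 × 50.53e-18 = 308.88989e-24 J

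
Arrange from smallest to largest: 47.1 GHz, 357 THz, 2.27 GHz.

47.1 GHz = 47100000000 Hz
357 THz = 357000000000000 Hz
2.27 GHz = 2270000000 Hz

2.27 GHz < 47.1 GHz < 357 THz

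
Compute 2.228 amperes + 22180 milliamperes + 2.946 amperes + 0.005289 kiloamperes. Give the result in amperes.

32.643 amperes

In amperes:
  2.228 amperes → 2.228
  22180 milliamperes = 22180 × 10⁻³ amperes = 22.18
  2.946 amperes → 2.946
  0.005289 kiloamperes = 0.005289 × 10³ amperes = 5.289
Sum: 2.228 + 22.18 + 2.946 + 5.289 = 32.643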